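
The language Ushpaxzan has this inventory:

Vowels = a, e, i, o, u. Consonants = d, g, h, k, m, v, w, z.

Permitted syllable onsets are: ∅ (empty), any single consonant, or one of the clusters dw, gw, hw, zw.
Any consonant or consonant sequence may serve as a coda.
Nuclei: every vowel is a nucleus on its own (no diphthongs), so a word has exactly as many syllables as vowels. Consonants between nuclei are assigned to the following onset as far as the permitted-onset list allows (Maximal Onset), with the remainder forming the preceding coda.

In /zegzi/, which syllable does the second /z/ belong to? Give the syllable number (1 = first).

2

Vowels present: e, i; each is a nucleus, giving 2 syllables.
Between /e/ (V1) and /i/ (V2): /gz/ splits as /g/ + /z/ (/z/ is the longest suffix that is a licit onset).
Putting it together: zeg.zi.
The second /z/ is in the onset of syllable 2 (/zi/).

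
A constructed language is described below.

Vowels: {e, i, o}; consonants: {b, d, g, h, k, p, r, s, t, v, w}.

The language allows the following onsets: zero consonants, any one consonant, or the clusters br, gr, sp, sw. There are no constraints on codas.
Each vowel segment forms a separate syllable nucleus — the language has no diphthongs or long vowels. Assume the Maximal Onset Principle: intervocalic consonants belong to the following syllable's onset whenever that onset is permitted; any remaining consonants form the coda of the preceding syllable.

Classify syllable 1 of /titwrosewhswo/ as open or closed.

closed

The vowels are i, o, e, o — 4 nuclei, so 4 syllables.
Between /i/ (V1) and /o/ (V2): /twr/ — longest licit onset from the right is /r/, leaving /tw/ as coda.
Between /o/ (V2) and /e/ (V3): /s/ is a single consonant, so it becomes the next onset.
Between /e/ (V3) and /o/ (V4): /whsw/ splits as /wh/ + /sw/ (/sw/ is the longest suffix that is a licit onset).
Syllabification: titw.ro.sewh.swo.
Syllable 1 is /titw/ with coda /tw/, so it is closed.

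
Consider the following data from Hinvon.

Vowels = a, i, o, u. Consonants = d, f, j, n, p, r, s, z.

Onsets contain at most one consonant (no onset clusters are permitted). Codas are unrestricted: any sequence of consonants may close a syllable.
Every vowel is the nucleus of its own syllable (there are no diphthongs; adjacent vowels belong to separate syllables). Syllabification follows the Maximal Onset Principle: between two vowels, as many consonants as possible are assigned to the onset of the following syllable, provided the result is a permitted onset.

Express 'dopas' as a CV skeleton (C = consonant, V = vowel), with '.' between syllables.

Nuclei (vowels): o, a → 2 syllables.
V1 /o/ – V2 /a/: /p/ → onset of the next syllable (single consonants are always licit onsets).
So the parse is do.pas.
Mapping each syllable to C/V: /do/ → CV, /pas/ → CVC.

CV.CVC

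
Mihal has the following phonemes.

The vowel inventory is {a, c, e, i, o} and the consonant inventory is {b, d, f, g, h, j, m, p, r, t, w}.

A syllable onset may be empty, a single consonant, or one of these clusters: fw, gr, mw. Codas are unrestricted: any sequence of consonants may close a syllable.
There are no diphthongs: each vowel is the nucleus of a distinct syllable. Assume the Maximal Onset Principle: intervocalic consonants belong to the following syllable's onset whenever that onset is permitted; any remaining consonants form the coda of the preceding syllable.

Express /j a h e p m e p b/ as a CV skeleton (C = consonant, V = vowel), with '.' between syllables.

The vowels are a, e, e — 3 nuclei, so 3 syllables.
σ1/σ2 boundary: /h/ → onset of the next syllable (single consonants are always licit onsets).
σ2/σ3 boundary: /pm/ splits as /p/ + /m/ (/m/ is the longest suffix that is a licit onset).
So the parse is ja.hep.mepb.
Mapping each syllable to C/V: /ja/ → CV, /hep/ → CVC, /mepb/ → CVCC.

CV.CVC.CVCC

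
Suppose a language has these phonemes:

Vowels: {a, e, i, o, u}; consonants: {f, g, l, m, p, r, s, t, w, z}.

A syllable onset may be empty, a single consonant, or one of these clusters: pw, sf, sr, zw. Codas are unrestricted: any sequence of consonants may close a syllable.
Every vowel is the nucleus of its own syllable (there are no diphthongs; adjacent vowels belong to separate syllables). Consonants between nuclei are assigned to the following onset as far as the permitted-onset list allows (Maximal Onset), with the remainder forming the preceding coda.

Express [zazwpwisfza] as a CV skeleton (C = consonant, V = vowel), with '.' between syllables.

Nuclei (vowels): a, i, a → 3 syllables.
Between /a/ (V1) and /i/ (V2): /zwpw/ splits as /zw/ + /pw/ (/pw/ is the longest suffix that is a licit onset).
Between /i/ (V2) and /a/ (V3): cluster /sfz/ — the longest permitted-onset suffix is /z/; onset = /z/, preceding coda = /sf/.
Result: zazw.pwisf.za.
Mapping each syllable to C/V: /zazw/ → CVCC, /pwisf/ → CCVCC, /za/ → CV.

CVCC.CCVCC.CV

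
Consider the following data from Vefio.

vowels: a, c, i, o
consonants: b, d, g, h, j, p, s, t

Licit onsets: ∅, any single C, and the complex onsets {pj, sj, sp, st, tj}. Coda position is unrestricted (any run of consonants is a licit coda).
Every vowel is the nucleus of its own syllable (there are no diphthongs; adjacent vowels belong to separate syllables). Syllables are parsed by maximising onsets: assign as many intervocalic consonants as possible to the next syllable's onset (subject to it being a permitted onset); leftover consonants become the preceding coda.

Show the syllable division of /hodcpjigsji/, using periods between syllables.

Vowels present: o, c, i, i; each is a nucleus, giving 4 syllables.
/o…c/ gap (V1→V2): /d/ → onset of the next syllable (single consonants are always licit onsets).
/c…i/ gap (V2→V3): /pj/ is a licit onset in full, so it all attaches to the next syllable.
/i…i/ gap (V3→V4): cluster /gsj/ — the longest permitted-onset suffix is /sj/; onset = /sj/, preceding coda = /g/.

ho.dc.pjig.sji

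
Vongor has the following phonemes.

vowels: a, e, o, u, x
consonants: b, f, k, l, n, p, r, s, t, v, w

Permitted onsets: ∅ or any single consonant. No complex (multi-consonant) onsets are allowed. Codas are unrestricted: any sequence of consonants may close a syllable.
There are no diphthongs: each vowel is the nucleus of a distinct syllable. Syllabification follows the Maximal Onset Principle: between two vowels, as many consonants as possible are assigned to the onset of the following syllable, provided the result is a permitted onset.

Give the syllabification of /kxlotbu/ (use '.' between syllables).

kx.lot.bu

The vowels are x, o, u — 3 nuclei, so 3 syllables.
σ1/σ2 boundary: just /l/ — single C goes to the following onset.
σ2/σ3 boundary: /tb/; trying suffixes from longest down, /b/ is the first permitted one, so coda /t/ | onset /b/.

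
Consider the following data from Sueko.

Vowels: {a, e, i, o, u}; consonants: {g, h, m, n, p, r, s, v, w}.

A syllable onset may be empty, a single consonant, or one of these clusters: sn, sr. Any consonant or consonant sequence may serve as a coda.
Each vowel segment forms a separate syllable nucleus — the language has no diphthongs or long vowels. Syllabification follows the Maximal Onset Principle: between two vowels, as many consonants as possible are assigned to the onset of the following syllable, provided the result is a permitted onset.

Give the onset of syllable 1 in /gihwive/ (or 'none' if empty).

g

Vowels present: i, i, e; each is a nucleus, giving 3 syllables.
V1 /i/ – V2 /i/: /hw/ splits as /h/ + /w/ (/w/ is the longest suffix that is a licit onset).
V2 /i/ – V3 /e/: /v/ → onset of the next syllable (single consonants are always licit onsets).
Result: gih.wi.ve.
Syllable 1 is /gih/: onset /g/, nucleus /i/, coda /h/.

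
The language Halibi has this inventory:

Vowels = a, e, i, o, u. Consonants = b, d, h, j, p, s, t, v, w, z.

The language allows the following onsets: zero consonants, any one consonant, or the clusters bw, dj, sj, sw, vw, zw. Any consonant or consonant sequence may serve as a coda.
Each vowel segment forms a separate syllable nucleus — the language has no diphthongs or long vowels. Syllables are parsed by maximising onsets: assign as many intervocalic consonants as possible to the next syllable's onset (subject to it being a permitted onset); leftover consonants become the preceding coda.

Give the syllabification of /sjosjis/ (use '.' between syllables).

sjo.sjis

Nuclei (vowels): o, i → 2 syllables.
Between /o/ (V1) and /i/ (V2): /sj/ — entire cluster is a permitted onset → onset /sj/, coda ∅.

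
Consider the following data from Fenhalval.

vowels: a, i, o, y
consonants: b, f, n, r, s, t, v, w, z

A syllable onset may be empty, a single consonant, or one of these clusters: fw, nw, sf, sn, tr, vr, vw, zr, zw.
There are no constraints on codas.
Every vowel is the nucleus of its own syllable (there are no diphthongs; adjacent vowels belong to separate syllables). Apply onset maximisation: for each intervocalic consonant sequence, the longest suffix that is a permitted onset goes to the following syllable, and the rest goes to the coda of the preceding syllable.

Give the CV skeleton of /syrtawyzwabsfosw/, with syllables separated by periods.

CVC.CV.CV.CCVC.CCVCC

Nuclei (vowels): y, a, y, a, o → 5 syllables.
Between /y/ (V1) and /a/ (V2): /rt/; trying suffixes from longest down, /t/ is the first permitted one, so coda /r/ | onset /t/.
Between /a/ (V2) and /y/ (V3): /w/ is a single consonant, so it becomes the next onset.
Between /y/ (V3) and /a/ (V4): /zw/ — entire cluster is a permitted onset → onset /zw/, coda ∅.
Between /a/ (V4) and /o/ (V5): /bsf/ splits as /b/ + /sf/ (/sf/ is the longest suffix that is a licit onset).
Syllabification: syr.ta.wy.zwab.sfosw.
Mapping each syllable to C/V: /syr/ → CVC, /ta/ → CV, /wy/ → CV, /zwab/ → CCVC, /sfosw/ → CCVCC.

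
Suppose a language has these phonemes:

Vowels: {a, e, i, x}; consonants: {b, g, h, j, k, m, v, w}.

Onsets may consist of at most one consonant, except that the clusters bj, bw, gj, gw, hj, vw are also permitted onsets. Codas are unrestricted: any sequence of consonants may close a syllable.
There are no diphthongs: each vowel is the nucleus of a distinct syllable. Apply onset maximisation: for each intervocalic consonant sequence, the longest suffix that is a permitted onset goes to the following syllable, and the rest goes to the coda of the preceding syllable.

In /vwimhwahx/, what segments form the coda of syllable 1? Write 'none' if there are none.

Vowels present: i, a, x; each is a nucleus, giving 3 syllables.
/i…a/ gap (V1→V2): /mhw/ — longest licit onset from the right is /w/, leaving /mh/ as coda.
/a…x/ gap (V2→V3): /h/ → onset of the next syllable (single consonants are always licit onsets).
Syllabification: vwimh.wa.hx.
Syllable 1 is /vwimh/: onset /vw/, nucleus /i/, coda /mh/.

mh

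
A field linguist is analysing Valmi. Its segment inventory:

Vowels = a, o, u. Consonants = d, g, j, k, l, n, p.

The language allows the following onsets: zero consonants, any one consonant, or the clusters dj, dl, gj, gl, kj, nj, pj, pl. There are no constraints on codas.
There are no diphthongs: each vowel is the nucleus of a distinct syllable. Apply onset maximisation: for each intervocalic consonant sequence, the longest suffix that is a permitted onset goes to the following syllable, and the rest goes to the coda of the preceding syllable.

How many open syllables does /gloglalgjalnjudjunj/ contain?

Nuclei (vowels): o, a, a, u, u → 5 syllables.
Between /o/ (V1) and /a/ (V2): /gl/ is a licit onset in full, so it all attaches to the next syllable.
Between /a/ (V2) and /a/ (V3): /lgj/; trying suffixes from longest down, /gj/ is the first permitted one, so coda /l/ | onset /gj/.
Between /a/ (V3) and /u/ (V4): /lnj/ — longest licit onset from the right is /nj/, leaving /l/ as coda.
Between /u/ (V4) and /u/ (V5): cluster /dj/ — /dj/ is itself a permitted onset, so the whole cluster goes right; preceding coda = ∅.
Result: glo.glal.gjal.nju.djunj.
Classifying each syllable: /glo/ (open), /glal/ (closed), /gjal/ (closed), /nju/ (open), /djunj/ (closed).
Open syllables: 2.

2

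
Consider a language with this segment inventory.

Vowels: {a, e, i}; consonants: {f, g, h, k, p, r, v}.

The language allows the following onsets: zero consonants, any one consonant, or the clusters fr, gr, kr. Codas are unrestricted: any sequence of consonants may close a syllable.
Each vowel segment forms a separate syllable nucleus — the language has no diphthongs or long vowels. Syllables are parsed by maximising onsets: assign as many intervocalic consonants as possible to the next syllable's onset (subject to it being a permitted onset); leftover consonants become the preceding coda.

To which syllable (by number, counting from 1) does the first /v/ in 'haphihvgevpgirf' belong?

Vowels present: a, i, e, i; each is a nucleus, giving 4 syllables.
σ1/σ2 boundary: /ph/; trying suffixes from longest down, /h/ is the first permitted one, so coda /p/ | onset /h/.
σ2/σ3 boundary: cluster /hvg/ — the longest permitted-onset suffix is /g/; onset = /g/, preceding coda = /hv/.
σ3/σ4 boundary: /vpg/ — longest licit onset from the right is /g/, leaving /vp/ as coda.
Result: hap.hihv.gevp.girf.
The first /v/ is in the coda of syllable 2 (/hihv/).

2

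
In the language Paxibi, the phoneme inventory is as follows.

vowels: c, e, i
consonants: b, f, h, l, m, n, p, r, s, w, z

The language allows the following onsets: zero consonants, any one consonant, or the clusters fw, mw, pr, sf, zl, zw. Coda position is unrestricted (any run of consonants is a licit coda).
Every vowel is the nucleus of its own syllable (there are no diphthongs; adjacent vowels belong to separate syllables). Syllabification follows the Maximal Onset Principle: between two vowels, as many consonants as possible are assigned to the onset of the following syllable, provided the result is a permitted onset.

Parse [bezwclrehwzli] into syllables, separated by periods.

be.zwcl.rehw.zli

The vowels are e, c, e, i — 4 nuclei, so 4 syllables.
σ1/σ2 boundary: /zw/ — entire cluster is a permitted onset → onset /zw/, coda ∅.
σ2/σ3 boundary: /lr/ splits as /l/ + /r/ (/r/ is the longest suffix that is a licit onset).
σ3/σ4 boundary: cluster /hwzl/ — the longest permitted-onset suffix is /zl/; onset = /zl/, preceding coda = /hw/.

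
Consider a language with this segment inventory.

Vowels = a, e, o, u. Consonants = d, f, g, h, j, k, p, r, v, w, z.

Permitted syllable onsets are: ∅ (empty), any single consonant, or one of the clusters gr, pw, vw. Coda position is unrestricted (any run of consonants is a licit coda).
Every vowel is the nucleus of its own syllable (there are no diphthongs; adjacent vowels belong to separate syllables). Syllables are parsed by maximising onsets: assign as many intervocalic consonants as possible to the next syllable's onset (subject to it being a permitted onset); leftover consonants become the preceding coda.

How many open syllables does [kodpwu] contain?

Nuclei (vowels): o, u → 2 syllables.
σ1/σ2 boundary: cluster /dpw/ — the longest permitted-onset suffix is /pw/; onset = /pw/, preceding coda = /d/.
Syllabification: kod.pwu.
Classifying each syllable: /kod/ (closed), /pwu/ (open).
Open syllables: 1.

1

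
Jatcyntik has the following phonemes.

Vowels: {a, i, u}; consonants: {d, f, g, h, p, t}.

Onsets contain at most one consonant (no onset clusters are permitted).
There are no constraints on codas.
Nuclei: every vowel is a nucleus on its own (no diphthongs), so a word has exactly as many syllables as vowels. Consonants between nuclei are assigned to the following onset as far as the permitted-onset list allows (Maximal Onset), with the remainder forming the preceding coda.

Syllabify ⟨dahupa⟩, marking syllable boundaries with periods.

da.hu.pa

Vowels present: a, u, a; each is a nucleus, giving 3 syllables.
V1 /a/ – V2 /u/: just /h/ — single C goes to the following onset.
V2 /u/ – V3 /a/: just /p/ — single C goes to the following onset.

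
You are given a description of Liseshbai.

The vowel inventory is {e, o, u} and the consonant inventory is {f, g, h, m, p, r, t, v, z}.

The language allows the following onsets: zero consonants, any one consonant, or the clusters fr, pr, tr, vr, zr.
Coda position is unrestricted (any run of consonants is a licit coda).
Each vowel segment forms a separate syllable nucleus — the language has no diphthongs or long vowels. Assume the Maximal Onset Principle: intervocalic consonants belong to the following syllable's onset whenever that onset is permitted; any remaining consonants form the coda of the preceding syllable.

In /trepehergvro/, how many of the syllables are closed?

1

Vowels present: e, e, e, o; each is a nucleus, giving 4 syllables.
/e…e/ gap (V1→V2): /p/ is a single consonant, so it becomes the next onset.
/e…e/ gap (V2→V3): /h/ → onset of the next syllable (single consonants are always licit onsets).
/e…o/ gap (V3→V4): cluster /rgvr/ — the longest permitted-onset suffix is /vr/; onset = /vr/, preceding coda = /rg/.
So the parse is tre.pe.herg.vro.
Classifying each syllable: /tre/ (open), /pe/ (open), /herg/ (closed), /vro/ (open).
Closed syllables: 1.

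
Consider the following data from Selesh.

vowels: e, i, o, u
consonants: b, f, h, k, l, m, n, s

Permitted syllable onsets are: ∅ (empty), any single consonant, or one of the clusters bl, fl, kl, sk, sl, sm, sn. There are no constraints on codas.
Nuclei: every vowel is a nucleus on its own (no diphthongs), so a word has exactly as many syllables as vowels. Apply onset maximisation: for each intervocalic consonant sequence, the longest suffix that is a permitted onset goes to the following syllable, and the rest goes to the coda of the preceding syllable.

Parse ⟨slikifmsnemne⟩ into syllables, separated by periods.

Vowels present: i, i, e, e; each is a nucleus, giving 4 syllables.
V1 /i/ – V2 /i/: just /k/ — single C goes to the following onset.
V2 /i/ – V3 /e/: cluster /fmsn/ — the longest permitted-onset suffix is /sn/; onset = /sn/, preceding coda = /fm/.
V3 /e/ – V4 /e/: /mn/ splits as /m/ + /n/ (/n/ is the longest suffix that is a licit onset).

sli.kifm.snem.ne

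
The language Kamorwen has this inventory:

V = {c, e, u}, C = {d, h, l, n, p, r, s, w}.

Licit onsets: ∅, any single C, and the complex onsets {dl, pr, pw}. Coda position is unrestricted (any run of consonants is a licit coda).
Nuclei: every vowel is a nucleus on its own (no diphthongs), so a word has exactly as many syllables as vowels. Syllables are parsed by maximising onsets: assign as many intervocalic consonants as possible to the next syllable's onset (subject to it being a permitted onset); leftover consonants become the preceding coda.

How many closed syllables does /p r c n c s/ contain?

The vowels are c, c — 2 nuclei, so 2 syllables.
V1 /c/ – V2 /c/: just /n/ — single C goes to the following onset.
So the parse is prc.ncs.
Classifying each syllable: /prc/ (open), /ncs/ (closed).
Closed syllables: 1.

1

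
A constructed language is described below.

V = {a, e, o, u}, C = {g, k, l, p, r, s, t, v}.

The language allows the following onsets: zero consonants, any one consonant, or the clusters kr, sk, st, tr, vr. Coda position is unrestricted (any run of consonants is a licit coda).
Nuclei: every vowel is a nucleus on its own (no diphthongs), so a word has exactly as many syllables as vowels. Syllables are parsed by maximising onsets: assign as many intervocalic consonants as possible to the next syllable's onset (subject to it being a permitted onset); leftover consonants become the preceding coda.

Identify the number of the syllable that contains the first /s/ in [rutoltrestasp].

Vowels present: u, o, e, a; each is a nucleus, giving 4 syllables.
/u…o/ gap (V1→V2): /t/ is a single consonant, so it becomes the next onset.
/o…e/ gap (V2→V3): /ltr/ — longest licit onset from the right is /tr/, leaving /l/ as coda.
/e…a/ gap (V3→V4): /st/ is a licit onset in full, so it all attaches to the next syllable.
Putting it together: ru.tol.tre.stasp.
The first /s/ is in the onset of syllable 4 (/stasp/).

4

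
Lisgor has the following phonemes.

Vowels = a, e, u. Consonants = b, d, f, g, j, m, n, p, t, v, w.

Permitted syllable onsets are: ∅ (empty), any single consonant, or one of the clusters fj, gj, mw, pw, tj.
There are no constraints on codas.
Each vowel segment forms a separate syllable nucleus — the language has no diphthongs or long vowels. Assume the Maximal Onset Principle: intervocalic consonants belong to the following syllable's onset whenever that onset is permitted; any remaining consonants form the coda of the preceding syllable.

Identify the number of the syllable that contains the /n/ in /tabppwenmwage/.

2

Nuclei (vowels): a, e, a, e → 4 syllables.
V1 /a/ – V2 /e/: cluster /bppw/ — the longest permitted-onset suffix is /pw/; onset = /pw/, preceding coda = /bp/.
V2 /e/ – V3 /a/: cluster /nmw/ — the longest permitted-onset suffix is /mw/; onset = /mw/, preceding coda = /n/.
V3 /a/ – V4 /e/: just /g/ — single C goes to the following onset.
So the parse is tabp.pwen.mwa.ge.
The /n/ is in the coda of syllable 2 (/pwen/).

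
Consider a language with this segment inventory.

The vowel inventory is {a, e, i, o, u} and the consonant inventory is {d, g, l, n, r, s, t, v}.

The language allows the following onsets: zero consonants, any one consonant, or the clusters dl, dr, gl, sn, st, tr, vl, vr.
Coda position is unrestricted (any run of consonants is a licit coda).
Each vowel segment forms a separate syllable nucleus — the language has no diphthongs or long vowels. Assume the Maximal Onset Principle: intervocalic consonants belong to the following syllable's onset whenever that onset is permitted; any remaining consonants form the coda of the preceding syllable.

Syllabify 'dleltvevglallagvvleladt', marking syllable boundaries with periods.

Nuclei (vowels): e, e, a, a, e, a → 6 syllables.
/e…e/ gap (V1→V2): /ltv/; trying suffixes from longest down, /v/ is the first permitted one, so coda /lt/ | onset /v/.
/e…a/ gap (V2→V3): cluster /vgl/ — the longest permitted-onset suffix is /gl/; onset = /gl/, preceding coda = /v/.
/a…a/ gap (V3→V4): /ll/; trying suffixes from longest down, /l/ is the first permitted one, so coda /l/ | onset /l/.
/a…e/ gap (V4→V5): /gvvl/; trying suffixes from longest down, /vl/ is the first permitted one, so coda /gv/ | onset /vl/.
/e…a/ gap (V5→V6): /l/ is a single consonant, so it becomes the next onset.

dlelt.vev.glal.lagv.vle.ladt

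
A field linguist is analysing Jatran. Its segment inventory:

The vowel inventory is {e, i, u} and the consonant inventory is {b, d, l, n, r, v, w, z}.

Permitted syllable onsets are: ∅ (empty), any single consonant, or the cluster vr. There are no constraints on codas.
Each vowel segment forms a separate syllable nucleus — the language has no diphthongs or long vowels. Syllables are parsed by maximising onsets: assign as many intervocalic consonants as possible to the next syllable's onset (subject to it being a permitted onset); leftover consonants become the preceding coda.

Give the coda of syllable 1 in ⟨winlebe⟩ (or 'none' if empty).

The vowels are i, e, e — 3 nuclei, so 3 syllables.
/i…e/ gap (V1→V2): /nl/; trying suffixes from longest down, /l/ is the first permitted one, so coda /n/ | onset /l/.
/e…e/ gap (V2→V3): /b/ is a single consonant, so it becomes the next onset.
Syllabification: win.le.be.
Syllable 1 is /win/: onset /w/, nucleus /i/, coda /n/.

n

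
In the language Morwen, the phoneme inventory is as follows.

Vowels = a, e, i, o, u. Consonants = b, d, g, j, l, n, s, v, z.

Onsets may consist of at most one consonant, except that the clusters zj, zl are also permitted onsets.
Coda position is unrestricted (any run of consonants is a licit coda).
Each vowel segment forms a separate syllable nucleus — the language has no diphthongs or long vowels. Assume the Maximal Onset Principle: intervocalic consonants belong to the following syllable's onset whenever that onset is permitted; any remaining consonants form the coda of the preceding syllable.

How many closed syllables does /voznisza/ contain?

2

The vowels are o, i, a — 3 nuclei, so 3 syllables.
/o…i/ gap (V1→V2): /zn/; trying suffixes from longest down, /n/ is the first permitted one, so coda /z/ | onset /n/.
/i…a/ gap (V2→V3): /sz/ — longest licit onset from the right is /z/, leaving /s/ as coda.
Syllabification: voz.nis.za.
Classifying each syllable: /voz/ (closed), /nis/ (closed), /za/ (open).
Closed syllables: 2.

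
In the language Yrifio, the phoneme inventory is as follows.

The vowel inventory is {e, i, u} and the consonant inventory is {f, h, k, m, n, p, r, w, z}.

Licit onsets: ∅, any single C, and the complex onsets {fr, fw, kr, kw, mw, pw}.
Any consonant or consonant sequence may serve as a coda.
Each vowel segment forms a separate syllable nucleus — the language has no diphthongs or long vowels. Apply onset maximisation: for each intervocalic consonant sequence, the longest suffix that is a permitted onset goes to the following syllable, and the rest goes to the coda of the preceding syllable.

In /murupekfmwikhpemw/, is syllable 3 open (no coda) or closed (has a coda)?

Vowels present: u, u, e, i, e; each is a nucleus, giving 5 syllables.
V1 /u/ – V2 /u/: /r/ → onset of the next syllable (single consonants are always licit onsets).
V2 /u/ – V3 /e/: just /p/ — single C goes to the following onset.
V3 /e/ – V4 /i/: /kfmw/; trying suffixes from longest down, /mw/ is the first permitted one, so coda /kf/ | onset /mw/.
V4 /i/ – V5 /e/: cluster /khp/ — the longest permitted-onset suffix is /p/; onset = /p/, preceding coda = /kh/.
Result: mu.ru.pekf.mwikh.pemw.
Syllable 3 is /pekf/ with coda /kf/, so it is closed.

closed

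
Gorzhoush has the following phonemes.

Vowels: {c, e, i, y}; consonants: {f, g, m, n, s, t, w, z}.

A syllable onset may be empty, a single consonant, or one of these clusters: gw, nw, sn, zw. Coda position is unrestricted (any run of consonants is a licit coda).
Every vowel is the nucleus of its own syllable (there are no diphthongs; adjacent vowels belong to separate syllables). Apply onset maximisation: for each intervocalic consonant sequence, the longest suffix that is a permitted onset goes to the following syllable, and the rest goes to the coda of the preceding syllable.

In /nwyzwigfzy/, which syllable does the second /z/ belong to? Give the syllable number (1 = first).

The vowels are y, i, y — 3 nuclei, so 3 syllables.
V1 /y/ – V2 /i/: cluster /zw/ — /zw/ is itself a permitted onset, so the whole cluster goes right; preceding coda = ∅.
V2 /i/ – V3 /y/: /gfz/ splits as /gf/ + /z/ (/z/ is the longest suffix that is a licit onset).
Syllabification: nwy.zwigf.zy.
The second /z/ is in the onset of syllable 3 (/zy/).

3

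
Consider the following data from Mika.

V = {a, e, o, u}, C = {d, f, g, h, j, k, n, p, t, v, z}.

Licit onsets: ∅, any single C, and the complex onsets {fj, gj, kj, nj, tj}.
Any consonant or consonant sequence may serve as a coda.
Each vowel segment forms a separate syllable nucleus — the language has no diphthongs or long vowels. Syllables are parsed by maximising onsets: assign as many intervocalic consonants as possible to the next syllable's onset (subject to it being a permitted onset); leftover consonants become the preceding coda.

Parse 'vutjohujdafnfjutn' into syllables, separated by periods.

vu.tjo.huj.dafn.fjutn

The vowels are u, o, u, a, u — 5 nuclei, so 5 syllables.
σ1/σ2 boundary: /tj/ is a licit onset in full, so it all attaches to the next syllable.
σ2/σ3 boundary: /h/ is a single consonant, so it becomes the next onset.
σ3/σ4 boundary: /jd/; trying suffixes from longest down, /d/ is the first permitted one, so coda /j/ | onset /d/.
σ4/σ5 boundary: /fnfj/ — longest licit onset from the right is /fj/, leaving /fn/ as coda.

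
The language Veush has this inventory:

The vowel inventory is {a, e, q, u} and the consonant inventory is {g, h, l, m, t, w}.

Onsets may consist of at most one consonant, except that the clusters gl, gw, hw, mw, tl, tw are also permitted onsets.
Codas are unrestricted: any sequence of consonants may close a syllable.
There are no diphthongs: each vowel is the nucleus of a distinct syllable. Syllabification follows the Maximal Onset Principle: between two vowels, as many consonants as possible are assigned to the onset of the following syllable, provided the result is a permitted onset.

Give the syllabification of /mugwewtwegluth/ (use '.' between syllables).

mu.gwew.twe.gluth

The vowels are u, e, e, u — 4 nuclei, so 4 syllables.
V1 /u/ – V2 /e/: /gw/ is a licit onset in full, so it all attaches to the next syllable.
V2 /e/ – V3 /e/: /wtw/ — longest licit onset from the right is /tw/, leaving /w/ as coda.
V3 /e/ – V4 /u/: /gl/ is a licit onset in full, so it all attaches to the next syllable.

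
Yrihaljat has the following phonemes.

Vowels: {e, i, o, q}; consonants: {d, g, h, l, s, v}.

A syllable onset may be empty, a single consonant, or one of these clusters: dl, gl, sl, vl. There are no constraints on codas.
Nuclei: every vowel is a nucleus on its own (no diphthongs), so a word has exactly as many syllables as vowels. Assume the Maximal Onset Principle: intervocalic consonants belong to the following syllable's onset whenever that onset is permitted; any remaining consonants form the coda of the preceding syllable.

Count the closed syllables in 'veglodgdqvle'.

Nuclei (vowels): e, o, q, e → 4 syllables.
V1 /e/ – V2 /o/: cluster /gl/ — /gl/ is itself a permitted onset, so the whole cluster goes right; preceding coda = ∅.
V2 /o/ – V3 /q/: /dgd/ splits as /dg/ + /d/ (/d/ is the longest suffix that is a licit onset).
V3 /q/ – V4 /e/: /vl/ is a licit onset in full, so it all attaches to the next syllable.
Putting it together: ve.glodg.dq.vle.
Classifying each syllable: /ve/ (open), /glodg/ (closed), /dq/ (open), /vle/ (open).
Closed syllables: 1.

1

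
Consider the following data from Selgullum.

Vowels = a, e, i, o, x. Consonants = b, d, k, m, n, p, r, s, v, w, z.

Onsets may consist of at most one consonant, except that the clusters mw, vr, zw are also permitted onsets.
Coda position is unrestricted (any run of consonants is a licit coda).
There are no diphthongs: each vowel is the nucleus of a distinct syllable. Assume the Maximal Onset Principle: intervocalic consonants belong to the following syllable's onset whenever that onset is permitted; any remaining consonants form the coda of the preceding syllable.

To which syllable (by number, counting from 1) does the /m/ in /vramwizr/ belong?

The vowels are a, i — 2 nuclei, so 2 syllables.
V1 /a/ – V2 /i/: /mw/ — entire cluster is a permitted onset → onset /mw/, coda ∅.
So the parse is vra.mwizr.
The /m/ is in the onset of syllable 2 (/mwizr/).

2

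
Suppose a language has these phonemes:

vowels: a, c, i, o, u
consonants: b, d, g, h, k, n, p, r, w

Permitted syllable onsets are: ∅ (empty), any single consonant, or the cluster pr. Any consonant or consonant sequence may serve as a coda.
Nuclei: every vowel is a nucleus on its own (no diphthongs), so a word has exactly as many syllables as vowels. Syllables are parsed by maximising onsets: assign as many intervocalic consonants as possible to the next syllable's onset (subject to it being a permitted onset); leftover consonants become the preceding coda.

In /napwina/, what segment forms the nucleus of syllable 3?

a

The vowels are a, i, a — 3 nuclei, so 3 syllables.
The third nucleus (vowel 3 from the left) is /a/.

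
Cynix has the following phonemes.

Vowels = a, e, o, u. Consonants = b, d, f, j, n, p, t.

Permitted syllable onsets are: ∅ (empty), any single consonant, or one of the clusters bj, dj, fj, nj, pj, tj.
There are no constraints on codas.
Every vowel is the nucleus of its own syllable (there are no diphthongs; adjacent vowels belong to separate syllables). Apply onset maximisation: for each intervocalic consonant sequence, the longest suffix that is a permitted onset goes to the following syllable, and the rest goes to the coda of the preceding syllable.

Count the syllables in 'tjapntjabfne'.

3

Nuclei (vowels): a, a, e → 3 syllables.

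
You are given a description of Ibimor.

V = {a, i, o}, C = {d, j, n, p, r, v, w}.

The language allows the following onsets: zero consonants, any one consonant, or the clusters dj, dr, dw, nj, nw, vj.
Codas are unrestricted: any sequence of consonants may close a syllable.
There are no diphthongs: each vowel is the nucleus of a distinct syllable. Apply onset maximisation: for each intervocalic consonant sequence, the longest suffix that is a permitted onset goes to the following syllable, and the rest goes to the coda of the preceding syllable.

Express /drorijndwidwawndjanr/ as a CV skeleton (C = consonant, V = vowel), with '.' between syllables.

CCV.CVCC.CCV.CCVCC.CCVCC

Vowels present: o, i, i, a, a; each is a nucleus, giving 5 syllables.
σ1/σ2 boundary: /r/ → onset of the next syllable (single consonants are always licit onsets).
σ2/σ3 boundary: /jndw/; trying suffixes from longest down, /dw/ is the first permitted one, so coda /jn/ | onset /dw/.
σ3/σ4 boundary: /dw/ is a licit onset in full, so it all attaches to the next syllable.
σ4/σ5 boundary: /wndj/; trying suffixes from longest down, /dj/ is the first permitted one, so coda /wn/ | onset /dj/.
Syllabification: dro.rijn.dwi.dwawn.djanr.
Mapping each syllable to C/V: /dro/ → CCV, /rijn/ → CVCC, /dwi/ → CCV, /dwawn/ → CCVCC, /djanr/ → CCVCC.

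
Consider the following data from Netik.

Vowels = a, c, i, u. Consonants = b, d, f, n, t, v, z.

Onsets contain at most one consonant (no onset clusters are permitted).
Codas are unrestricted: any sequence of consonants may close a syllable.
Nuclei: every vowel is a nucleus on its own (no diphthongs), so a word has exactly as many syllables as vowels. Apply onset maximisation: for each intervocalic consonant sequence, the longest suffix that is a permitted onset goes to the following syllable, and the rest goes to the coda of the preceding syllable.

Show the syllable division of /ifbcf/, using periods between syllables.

Vowels present: i, c; each is a nucleus, giving 2 syllables.
/i…c/ gap (V1→V2): /fb/ — longest licit onset from the right is /b/, leaving /f/ as coda.

if.bcf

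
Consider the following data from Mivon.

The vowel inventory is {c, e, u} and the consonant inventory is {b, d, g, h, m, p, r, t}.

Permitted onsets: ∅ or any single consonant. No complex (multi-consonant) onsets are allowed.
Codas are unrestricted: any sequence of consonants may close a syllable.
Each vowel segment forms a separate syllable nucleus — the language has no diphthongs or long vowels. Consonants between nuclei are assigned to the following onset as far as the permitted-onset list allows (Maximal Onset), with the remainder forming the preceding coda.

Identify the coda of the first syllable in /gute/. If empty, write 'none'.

none

Nuclei (vowels): u, e → 2 syllables.
/u…e/ gap (V1→V2): just /t/ — single C goes to the following onset.
Result: gu.te.
Syllable 1 is /gu/: onset /g/, nucleus /u/, coda ∅.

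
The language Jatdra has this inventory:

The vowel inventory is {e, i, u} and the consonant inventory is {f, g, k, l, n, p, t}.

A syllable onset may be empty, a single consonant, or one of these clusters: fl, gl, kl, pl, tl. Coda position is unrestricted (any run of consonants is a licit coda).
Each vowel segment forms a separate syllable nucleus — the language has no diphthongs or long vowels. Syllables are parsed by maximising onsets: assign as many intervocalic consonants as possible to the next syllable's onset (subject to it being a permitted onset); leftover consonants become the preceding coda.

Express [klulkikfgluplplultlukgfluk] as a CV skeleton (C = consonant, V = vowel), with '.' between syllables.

The vowels are u, i, u, u, u, u — 6 nuclei, so 6 syllables.
Between /u/ (V1) and /i/ (V2): /lk/; trying suffixes from longest down, /k/ is the first permitted one, so coda /l/ | onset /k/.
Between /i/ (V2) and /u/ (V3): /kfgl/; trying suffixes from longest down, /gl/ is the first permitted one, so coda /kf/ | onset /gl/.
Between /u/ (V3) and /u/ (V4): cluster /plpl/ — the longest permitted-onset suffix is /pl/; onset = /pl/, preceding coda = /pl/.
Between /u/ (V4) and /u/ (V5): /ltl/ splits as /l/ + /tl/ (/tl/ is the longest suffix that is a licit onset).
Between /u/ (V5) and /u/ (V6): /kgfl/; trying suffixes from longest down, /fl/ is the first permitted one, so coda /kg/ | onset /fl/.
Result: klul.kikf.glupl.plul.tlukg.fluk.
Mapping each syllable to C/V: /klul/ → CCVC, /kikf/ → CVCC, /glupl/ → CCVCC, /plul/ → CCVC, /tlukg/ → CCVCC, /fluk/ → CCVC.

CCVC.CVCC.CCVCC.CCVC.CCVCC.CCVC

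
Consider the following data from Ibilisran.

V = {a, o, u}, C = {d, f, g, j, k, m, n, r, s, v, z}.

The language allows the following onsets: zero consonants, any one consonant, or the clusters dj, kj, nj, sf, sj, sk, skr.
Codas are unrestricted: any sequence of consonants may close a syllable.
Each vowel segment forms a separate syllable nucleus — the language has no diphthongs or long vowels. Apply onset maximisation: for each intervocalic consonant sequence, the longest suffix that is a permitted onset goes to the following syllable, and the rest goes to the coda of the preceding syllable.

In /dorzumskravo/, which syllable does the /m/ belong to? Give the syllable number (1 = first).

Vowels present: o, u, a, o; each is a nucleus, giving 4 syllables.
V1 /o/ – V2 /u/: /rz/; trying suffixes from longest down, /z/ is the first permitted one, so coda /r/ | onset /z/.
V2 /u/ – V3 /a/: cluster /mskr/ — the longest permitted-onset suffix is /skr/; onset = /skr/, preceding coda = /m/.
V3 /a/ – V4 /o/: /v/ is a single consonant, so it becomes the next onset.
Syllabification: dor.zum.skra.vo.
The /m/ is in the coda of syllable 2 (/zum/).

2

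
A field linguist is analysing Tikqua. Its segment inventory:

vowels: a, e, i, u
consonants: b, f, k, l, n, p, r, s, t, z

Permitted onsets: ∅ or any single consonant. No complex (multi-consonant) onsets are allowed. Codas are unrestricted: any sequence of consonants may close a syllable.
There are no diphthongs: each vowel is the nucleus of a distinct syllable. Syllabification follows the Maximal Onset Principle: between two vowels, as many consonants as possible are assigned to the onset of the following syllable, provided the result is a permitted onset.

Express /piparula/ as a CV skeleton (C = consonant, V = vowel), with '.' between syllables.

Nuclei (vowels): i, a, u, a → 4 syllables.
Between /i/ (V1) and /a/ (V2): /p/ is a single consonant, so it becomes the next onset.
Between /a/ (V2) and /u/ (V3): /r/ → onset of the next syllable (single consonants are always licit onsets).
Between /u/ (V3) and /a/ (V4): just /l/ — single C goes to the following onset.
Result: pi.pa.ru.la.
Mapping each syllable to C/V: /pi/ → CV, /pa/ → CV, /ru/ → CV, /la/ → CV.

CV.CV.CV.CV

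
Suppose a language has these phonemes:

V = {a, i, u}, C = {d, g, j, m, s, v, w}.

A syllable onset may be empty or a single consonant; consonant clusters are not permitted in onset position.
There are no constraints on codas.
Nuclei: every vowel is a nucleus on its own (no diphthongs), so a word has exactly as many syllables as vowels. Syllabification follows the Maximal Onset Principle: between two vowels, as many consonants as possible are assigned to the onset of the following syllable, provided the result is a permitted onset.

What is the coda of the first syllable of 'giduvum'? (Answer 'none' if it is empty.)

none

The vowels are i, u, u — 3 nuclei, so 3 syllables.
V1 /i/ – V2 /u/: /d/ → onset of the next syllable (single consonants are always licit onsets).
V2 /u/ – V3 /u/: /v/ is a single consonant, so it becomes the next onset.
Syllabification: gi.du.vum.
Syllable 1 is /gi/: onset /g/, nucleus /i/, coda ∅.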